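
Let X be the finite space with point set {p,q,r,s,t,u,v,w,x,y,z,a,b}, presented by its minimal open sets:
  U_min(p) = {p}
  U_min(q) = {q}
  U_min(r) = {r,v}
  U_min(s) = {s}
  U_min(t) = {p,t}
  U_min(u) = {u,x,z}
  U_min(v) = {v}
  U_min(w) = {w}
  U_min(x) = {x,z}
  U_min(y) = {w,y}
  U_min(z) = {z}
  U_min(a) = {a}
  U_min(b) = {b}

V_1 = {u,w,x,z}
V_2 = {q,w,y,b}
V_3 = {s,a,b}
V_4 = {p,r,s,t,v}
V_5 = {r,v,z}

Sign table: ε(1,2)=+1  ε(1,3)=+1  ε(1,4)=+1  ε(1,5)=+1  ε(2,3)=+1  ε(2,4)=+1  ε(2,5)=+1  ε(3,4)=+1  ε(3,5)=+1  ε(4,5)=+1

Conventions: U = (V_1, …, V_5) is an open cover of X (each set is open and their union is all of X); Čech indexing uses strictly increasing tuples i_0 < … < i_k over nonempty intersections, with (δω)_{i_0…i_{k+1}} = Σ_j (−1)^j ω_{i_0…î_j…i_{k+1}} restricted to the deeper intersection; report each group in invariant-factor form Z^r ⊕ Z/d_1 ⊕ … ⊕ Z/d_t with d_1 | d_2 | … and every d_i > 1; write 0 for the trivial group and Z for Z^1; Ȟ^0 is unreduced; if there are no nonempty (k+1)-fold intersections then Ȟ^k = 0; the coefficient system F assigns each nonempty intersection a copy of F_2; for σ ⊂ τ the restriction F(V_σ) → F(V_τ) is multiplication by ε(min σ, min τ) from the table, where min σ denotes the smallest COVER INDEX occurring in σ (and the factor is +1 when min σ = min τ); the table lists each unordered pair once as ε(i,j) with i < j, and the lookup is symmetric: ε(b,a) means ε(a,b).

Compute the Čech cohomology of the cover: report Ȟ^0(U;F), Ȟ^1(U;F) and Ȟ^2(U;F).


nonempty intersections:
  V12={w} V15={z} V23={b} V34={s} V45={r,v}
C dims 5,5; δ0: rk_F2 4
Ȟ^0: (5−4)−0=1 ⇒ Z/2
Ȟ^1: (5−0)−4=1 ⇒ Z/2
Ȟ^2: (0−0)−0=0 ⇒ 0

Ȟ^0(U;F) ≅ Z/2, Ȟ^1(U;F) ≅ Z/2, Ȟ^2(U;F) ≅ 0


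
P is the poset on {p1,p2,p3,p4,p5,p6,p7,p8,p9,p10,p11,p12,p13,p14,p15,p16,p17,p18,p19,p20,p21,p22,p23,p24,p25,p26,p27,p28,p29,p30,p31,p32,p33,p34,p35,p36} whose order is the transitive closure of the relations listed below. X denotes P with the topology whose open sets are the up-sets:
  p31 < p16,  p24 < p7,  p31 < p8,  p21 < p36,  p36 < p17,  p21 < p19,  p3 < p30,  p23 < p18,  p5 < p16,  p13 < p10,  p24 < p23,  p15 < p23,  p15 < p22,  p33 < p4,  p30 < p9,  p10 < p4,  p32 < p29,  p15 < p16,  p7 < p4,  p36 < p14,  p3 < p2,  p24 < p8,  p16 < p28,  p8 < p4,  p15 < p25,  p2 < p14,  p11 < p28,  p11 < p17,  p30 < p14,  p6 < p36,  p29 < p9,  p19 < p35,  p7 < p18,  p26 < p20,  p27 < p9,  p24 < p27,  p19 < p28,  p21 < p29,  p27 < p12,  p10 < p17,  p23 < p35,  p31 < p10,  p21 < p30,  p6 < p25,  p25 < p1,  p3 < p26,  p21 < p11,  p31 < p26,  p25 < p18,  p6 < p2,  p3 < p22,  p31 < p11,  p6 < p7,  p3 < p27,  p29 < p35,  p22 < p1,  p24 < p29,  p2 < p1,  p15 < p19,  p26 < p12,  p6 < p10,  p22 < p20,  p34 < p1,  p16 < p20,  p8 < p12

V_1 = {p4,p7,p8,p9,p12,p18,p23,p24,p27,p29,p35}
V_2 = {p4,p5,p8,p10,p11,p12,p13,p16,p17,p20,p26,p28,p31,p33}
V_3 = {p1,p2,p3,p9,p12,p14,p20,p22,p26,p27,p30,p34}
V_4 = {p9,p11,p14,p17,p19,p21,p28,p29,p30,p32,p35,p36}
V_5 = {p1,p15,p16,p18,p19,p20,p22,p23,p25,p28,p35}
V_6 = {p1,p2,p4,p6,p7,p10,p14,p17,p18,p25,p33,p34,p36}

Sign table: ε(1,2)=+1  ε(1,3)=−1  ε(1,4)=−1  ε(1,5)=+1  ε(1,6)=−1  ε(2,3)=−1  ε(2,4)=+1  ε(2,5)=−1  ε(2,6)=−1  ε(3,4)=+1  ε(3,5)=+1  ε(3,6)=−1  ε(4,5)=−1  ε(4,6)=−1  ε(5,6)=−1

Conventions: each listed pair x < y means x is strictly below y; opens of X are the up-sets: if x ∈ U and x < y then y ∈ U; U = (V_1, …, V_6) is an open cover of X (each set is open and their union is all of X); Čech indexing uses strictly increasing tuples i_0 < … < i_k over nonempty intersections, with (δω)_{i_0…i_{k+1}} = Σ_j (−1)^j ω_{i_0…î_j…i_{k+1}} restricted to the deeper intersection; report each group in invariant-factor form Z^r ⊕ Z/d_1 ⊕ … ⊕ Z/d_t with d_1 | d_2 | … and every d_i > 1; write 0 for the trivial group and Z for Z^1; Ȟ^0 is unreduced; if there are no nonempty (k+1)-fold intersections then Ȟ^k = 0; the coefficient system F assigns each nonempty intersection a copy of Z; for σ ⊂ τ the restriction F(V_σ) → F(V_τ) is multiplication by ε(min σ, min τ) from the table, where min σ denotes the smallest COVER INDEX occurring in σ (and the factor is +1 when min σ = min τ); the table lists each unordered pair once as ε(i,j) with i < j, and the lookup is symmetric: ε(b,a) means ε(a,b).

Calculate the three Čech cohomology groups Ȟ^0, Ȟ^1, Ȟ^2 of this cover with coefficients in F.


Ȟ^0 = 0, Ȟ^1 = Z/2, Ȟ^2 = Z

nonempty overlaps:
  V12={p4,p8,p12} V13={p9,p12,p27} V14={p9,p29,p35} V15={p18,p23,p35} V16={p4,p7,p18} V23={p12,p20,p26} V24={p11,p17,p28} V25={p16,p20,p28} V26={p4,p10,p17,p33} V34={p9,p14,p30} V35={p1,p20,p22} V36={p1,p2,p14,p34} V45={p19,p28,p35} V46={p14,p17,p36} V56={p1,p18,p25}
  V123={p12} V126={p4} V134={p9} V145={p35} V156={p18} V235={p20} V245={p28} V246={p17} V346={p14} V356={p1}
C dims 6,15,10; δ0: rk 6, SNF 1^5·2; δ1: rk 9, SNF 1^9
degree 0: 6−6−0 = 0 → Ȟ^0 ≅ 0
degree 1: 15−9−6 = 0 plus torsion [2] → Ȟ^1 ≅ Z/2
degree 2: 10−0−9 = 1 → Ȟ^2 ≅ Z


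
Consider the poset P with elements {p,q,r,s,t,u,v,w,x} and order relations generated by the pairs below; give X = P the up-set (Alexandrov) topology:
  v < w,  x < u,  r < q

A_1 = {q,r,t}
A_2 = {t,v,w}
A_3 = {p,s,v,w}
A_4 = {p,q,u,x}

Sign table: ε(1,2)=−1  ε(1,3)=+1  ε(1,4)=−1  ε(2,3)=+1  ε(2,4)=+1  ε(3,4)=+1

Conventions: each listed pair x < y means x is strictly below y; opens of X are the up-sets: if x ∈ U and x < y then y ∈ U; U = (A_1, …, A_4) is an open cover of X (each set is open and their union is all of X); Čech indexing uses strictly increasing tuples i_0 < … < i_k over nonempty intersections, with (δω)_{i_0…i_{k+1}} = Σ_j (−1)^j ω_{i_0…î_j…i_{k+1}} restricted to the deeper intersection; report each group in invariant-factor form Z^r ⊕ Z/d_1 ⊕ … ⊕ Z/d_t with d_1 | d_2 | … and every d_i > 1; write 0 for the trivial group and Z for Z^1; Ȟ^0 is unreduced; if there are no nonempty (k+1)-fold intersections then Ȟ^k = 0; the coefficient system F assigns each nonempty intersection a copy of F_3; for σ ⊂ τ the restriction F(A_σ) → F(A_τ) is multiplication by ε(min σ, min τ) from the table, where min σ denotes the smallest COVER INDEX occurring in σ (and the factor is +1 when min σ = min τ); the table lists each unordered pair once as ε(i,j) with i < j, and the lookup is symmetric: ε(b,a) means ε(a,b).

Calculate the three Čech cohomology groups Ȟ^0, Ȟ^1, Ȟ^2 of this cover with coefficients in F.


intersection data:
  A12={t} A14={q} A23={v,w} A34={p}
C dims 4,4; δ0: rk_F3 3
Ȟ^0 = (4 − 3) − 0 = 1, so Ȟ^0 ≅ Z/3
Ȟ^1 = (4 − 0) − 3 = 1, so Ȟ^1 ≅ Z/3
Ȟ^2 = (0 − 0) − 0 = 0, so Ȟ^2 ≅ 0

Ȟ^0 ≅ Z/3, Ȟ^1 ≅ Z/3 and Ȟ^2 ≅ 0


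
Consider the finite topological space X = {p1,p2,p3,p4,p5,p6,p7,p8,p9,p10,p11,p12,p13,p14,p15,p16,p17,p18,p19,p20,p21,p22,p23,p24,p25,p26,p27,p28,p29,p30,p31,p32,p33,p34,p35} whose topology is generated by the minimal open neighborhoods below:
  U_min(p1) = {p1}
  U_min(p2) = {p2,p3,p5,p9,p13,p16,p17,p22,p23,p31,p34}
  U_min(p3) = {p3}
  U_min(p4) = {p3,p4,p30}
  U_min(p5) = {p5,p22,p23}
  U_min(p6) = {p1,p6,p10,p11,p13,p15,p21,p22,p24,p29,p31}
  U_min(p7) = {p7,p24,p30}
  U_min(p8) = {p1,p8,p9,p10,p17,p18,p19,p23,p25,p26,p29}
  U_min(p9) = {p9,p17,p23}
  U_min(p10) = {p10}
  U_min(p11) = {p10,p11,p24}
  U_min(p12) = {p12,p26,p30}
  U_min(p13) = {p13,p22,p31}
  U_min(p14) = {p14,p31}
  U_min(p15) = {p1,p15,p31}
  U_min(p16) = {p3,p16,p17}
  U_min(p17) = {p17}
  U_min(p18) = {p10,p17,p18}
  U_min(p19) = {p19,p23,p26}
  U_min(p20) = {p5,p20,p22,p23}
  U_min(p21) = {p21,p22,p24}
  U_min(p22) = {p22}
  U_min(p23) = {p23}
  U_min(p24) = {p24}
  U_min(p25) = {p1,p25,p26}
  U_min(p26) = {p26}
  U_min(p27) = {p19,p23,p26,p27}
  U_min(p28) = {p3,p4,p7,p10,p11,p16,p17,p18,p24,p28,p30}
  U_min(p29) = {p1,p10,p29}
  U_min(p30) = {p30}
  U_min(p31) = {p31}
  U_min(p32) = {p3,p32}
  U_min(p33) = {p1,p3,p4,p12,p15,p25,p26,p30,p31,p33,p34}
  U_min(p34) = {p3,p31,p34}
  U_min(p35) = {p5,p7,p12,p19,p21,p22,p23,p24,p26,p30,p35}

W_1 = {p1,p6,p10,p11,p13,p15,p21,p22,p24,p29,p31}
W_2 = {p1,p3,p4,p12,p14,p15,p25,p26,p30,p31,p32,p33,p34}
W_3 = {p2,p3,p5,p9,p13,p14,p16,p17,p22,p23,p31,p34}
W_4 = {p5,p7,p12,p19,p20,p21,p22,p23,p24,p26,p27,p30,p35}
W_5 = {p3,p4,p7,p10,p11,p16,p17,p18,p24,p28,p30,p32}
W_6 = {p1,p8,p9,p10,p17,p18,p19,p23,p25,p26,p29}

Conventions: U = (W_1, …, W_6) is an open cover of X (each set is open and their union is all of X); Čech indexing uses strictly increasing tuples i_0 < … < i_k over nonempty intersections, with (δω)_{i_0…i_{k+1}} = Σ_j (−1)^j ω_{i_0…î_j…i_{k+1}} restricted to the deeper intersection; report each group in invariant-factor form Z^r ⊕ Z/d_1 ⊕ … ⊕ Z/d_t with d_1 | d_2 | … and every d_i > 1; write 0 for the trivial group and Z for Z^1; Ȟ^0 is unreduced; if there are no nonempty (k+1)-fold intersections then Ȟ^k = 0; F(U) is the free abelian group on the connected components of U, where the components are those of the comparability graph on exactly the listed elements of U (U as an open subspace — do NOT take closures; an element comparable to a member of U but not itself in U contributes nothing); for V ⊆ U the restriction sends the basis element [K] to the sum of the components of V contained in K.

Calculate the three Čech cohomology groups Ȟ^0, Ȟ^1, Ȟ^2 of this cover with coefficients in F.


nonempty intersections:
  W12={p1,p15,p31} W13={p13,p22,p31} W14={p21,p22,p24} W15={p10,p11,p24} W16={p1,p10,p29} W23={p3,p14,p31,p34} W24={p12,p26,p30} W25={p3,p4,p30,p32} W26={p1,p25,p26} W34={p5,p22,p23} W35={p3,p16,p17} W36={p9,p17,p23} W45={p7,p24,p30} W46={p19,p23,p26} W56={p10,p17,p18}
  W123={p31} W126={p1} W134={p22} W145={p24} W156={p10} W235={p3} W245={p30} W246={p26} W346={p23} W356={p17}
components per intersection:
  W1: {p1,p6,p10,p11,p13,p15,p21,p22,p24,p29,p31}
  W2: {p1,p3,p4,p12,p14,p15,p25,p26,p30,p31,p32,p33,p34}
  W3: {p2,p3,p5,p9,p13,p14,p16,p17,p22,p23,p31,p34}
  W4: {p5,p7,p12,p19,p20,p21,p22,p23,p24,p26,p27,p30,p35}
  W5: {p3,p4,p7,p10,p11,p16,p17,p18,p24,p28,p30,p32}
  W6: {p1,p8,p9,p10,p17,p18,p19,p23,p25,p26,p29}
  W12: {p1,p15,p31}
  W13: {p13,p22,p31}
  W14: {p21,p22,p24}
  W15: {p10,p11,p24}
  W16: {p1,p10,p29}
  W23: {p3,p14,p31,p34}
  W24: {p12,p26,p30}
  W25: {p3,p4,p30,p32}
  W26: {p1,p25,p26}
  W34: {p5,p22,p23}
  W35: {p3,p16,p17}
  W36: {p9,p17,p23}
  W45: {p7,p24,p30}
  W46: {p19,p23,p26}
  W56: {p10,p17,p18}
  W123: {p31}
  W126: {p1}
  W134: {p22}
  W145: {p24}
  W156: {p10}
  W235: {p3}
  W245: {p30}
  W246: {p26}
  W346: {p23}
  W356: {p17}
C dims 6,15,10; δ0: rk 5, SNF 1^5; δ1: rk 10, SNF 1^9·2
Ȟ^0: (6−5)−0=1 ⇒ Z
Ȟ^1: (15−10)−5=0 ⇒ 0
Ȟ^2: (10−0)−10=0 plus torsion [2] ⇒ Z/2

Ȟ^0 = Z, Ȟ^1 = 0, Ȟ^2 = Z/2


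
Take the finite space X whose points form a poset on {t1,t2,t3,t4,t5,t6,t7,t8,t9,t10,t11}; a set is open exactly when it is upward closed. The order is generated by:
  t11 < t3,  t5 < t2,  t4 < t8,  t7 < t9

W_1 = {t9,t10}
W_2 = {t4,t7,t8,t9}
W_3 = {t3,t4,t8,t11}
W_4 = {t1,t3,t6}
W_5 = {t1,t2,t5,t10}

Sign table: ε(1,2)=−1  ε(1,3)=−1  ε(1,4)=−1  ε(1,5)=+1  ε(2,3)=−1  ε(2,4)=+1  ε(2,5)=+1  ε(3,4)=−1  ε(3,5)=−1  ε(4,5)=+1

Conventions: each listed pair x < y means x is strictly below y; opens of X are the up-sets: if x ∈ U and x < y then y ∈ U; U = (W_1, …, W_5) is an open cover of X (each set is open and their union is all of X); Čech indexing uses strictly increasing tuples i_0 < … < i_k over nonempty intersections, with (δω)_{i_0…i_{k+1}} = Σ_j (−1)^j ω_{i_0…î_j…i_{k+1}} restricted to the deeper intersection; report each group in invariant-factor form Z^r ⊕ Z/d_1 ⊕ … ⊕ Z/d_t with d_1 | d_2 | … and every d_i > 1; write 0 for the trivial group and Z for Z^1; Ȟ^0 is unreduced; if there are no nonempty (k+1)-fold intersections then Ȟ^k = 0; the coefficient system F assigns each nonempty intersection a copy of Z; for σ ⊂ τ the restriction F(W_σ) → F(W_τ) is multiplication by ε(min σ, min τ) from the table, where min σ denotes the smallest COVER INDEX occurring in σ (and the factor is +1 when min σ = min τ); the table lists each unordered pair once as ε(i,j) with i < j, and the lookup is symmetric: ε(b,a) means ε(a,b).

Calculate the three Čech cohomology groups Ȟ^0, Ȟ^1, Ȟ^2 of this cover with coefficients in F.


intersection data:
  W12={t9} W15={t10} W23={t4,t8} W34={t3} W45={t1}
C dims 5,5; δ0: rk 5, SNF 1^4·2
Ȟ^0 = (5 − 5) − 0 = 0, so Ȟ^0 ≅ 0
Ȟ^1 = (5 − 0) − 5 = 0 plus torsion [2], so Ȟ^1 ≅ Z/2
Ȟ^2 = (0 − 0) − 0 = 0, so Ȟ^2 ≅ 0

Ȟ^0 = 0; Ȟ^1 = Z/2; Ȟ^2 = 0


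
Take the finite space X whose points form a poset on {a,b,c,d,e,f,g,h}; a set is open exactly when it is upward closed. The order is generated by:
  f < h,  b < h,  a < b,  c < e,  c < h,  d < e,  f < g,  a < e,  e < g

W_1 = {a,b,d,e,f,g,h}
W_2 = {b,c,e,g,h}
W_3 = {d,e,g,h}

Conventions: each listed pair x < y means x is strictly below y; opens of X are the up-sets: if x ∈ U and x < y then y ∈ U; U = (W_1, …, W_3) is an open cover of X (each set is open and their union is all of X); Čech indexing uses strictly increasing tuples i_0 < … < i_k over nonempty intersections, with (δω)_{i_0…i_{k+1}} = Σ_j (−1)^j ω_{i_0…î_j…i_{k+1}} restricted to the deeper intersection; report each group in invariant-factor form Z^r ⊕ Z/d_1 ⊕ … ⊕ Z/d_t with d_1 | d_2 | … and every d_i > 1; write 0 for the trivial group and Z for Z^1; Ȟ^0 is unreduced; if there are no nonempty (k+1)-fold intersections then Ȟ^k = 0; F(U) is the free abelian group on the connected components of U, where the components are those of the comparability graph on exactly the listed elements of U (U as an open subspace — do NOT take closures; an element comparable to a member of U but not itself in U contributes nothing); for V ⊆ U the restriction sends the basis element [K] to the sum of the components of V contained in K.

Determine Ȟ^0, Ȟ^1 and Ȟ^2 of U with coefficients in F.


Ȟ^0 = Z; Ȟ^1 = Z; Ȟ^2 = 0

nonempty intersections:
  W12={b,e,g,h} W13={d,e,g,h} W23={e,g,h}
  W123={e,g,h}
components per intersection:
  W1: {a,b,d,e,f,g,h}
  W2: {b,c,e,g,h}
  W3: {d,e,g} {h}
  W12: {b,h} {e,g}
  W13: {d,e,g} {h}
  W23: {e,g} {h}
  W123: {e,g} {h}
C dims 4,6,2; δ0: rk 3, SNF 1^3; δ1: rk 2, SNF 1^2
Ȟ^0: (4−3)−0=1 ⇒ Z
Ȟ^1: (6−2)−3=1 ⇒ Z
Ȟ^2: (2−0)−2=0 ⇒ 0


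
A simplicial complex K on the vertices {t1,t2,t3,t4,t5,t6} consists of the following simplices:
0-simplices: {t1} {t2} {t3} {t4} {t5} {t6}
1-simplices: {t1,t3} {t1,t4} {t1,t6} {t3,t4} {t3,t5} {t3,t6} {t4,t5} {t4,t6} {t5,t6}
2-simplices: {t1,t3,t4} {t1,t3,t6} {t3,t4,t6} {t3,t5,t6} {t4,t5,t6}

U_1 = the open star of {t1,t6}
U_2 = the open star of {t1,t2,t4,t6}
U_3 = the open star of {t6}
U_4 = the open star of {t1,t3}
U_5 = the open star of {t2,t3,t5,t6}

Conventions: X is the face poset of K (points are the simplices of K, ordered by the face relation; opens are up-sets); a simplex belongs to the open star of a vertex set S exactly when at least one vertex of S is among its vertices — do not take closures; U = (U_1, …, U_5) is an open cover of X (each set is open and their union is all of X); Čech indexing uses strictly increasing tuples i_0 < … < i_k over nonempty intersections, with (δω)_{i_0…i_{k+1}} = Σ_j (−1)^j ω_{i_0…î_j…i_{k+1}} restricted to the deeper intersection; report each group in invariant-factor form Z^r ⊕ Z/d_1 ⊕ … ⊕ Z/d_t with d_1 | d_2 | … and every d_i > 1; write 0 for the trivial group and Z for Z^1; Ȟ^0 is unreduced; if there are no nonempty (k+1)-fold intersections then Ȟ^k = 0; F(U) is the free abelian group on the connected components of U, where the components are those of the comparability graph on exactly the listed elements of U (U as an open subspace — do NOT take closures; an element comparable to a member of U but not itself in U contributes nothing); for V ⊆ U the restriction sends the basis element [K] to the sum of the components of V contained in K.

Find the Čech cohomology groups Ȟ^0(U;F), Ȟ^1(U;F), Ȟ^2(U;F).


intersection data:
  U1={{t1},{t6},{t1,t3},{t1,t4},{t1,t6},{t3,t6},{t4,t6},{t5,t6},{t1,t3,t4},{t1,t3,t6},{t3,t4,t6},{t3,t5,t6},{t4,t5,t6}} U2={{t1},{t2},{t4},{t6},{t1,t3},{t1,t4},{t1,t6},{t3,t4},{t3,t6},{t4,t5},{t4,t6},{t5,t6},{t1,t3,t4},{t1,t3,t6},{t3,t4,t6},{t3,t5,t6},{t4,t5,t6}} U3={{t6},{t1,t6},{t3,t6},{t4,t6},{t5,t6},{t1,t3,t6},{t3,t4,t6},{t3,t5,t6},{t4,t5,t6}} U4={{t1},{t3},{t1,t3},{t1,t4},{t1,t6},{t3,t4},{t3,t5},{t3,t6},{t1,t3,t4},{t1,t3,t6},{t3,t4,t6},{t3,t5,t6}} U5={{t2},{t3},{t5},{t6},{t1,t3},{t1,t6},{t3,t4},{t3,t5},{t3,t6},{t4,t5},{t4,t6},{t5,t6},{t1,t3,t4},{t1,t3,t6},{t3,t4,t6},{t3,t5,t6},{t4,t5,t6}}
  U12={{t1},{t6},{t1,t3},{t1,t4},{t1,t6},{t3,t6},{t4,t6},{t5,t6},{t1,t3,t4},{t1,t3,t6},{t3,t4,t6},{t3,t5,t6},{t4,t5,t6}} U13={{t6},{t1,t6},{t3,t6},{t4,t6},{t5,t6},{t1,t3,t6},{t3,t4,t6},{t3,t5,t6},{t4,t5,t6}} U14={{t1},{t1,t3},{t1,t4},{t1,t6},{t3,t6},{t1,t3,t4},{t1,t3,t6},{t3,t4,t6},{t3,t5,t6}} U15={{t6},{t1,t3},{t1,t6},{t3,t6},{t4,t6},{t5,t6},{t1,t3,t4},{t1,t3,t6},{t3,t4,t6},{t3,t5,t6},{t4,t5,t6}} U23={{t6},{t1,t6},{t3,t6},{t4,t6},{t5,t6},{t1,t3,t6},{t3,t4,t6},{t3,t5,t6},{t4,t5,t6}} U24={{t1},{t1,t3},{t1,t4},{t1,t6},{t3,t4},{t3,t6},{t1,t3,t4},{t1,t3,t6},{t3,t4,t6},{t3,t5,t6}} U25={{t2},{t6},{t1,t3},{t1,t6},{t3,t4},{t3,t6},{t4,t5},{t4,t6},{t5,t6},{t1,t3,t4},{t1,t3,t6},{t3,t4,t6},{t3,t5,t6},{t4,t5,t6}} U34={{t1,t6},{t3,t6},{t1,t3,t6},{t3,t4,t6},{t3,t5,t6}} U35={{t6},{t1,t6},{t3,t6},{t4,t6},{t5,t6},{t1,t3,t6},{t3,t4,t6},{t3,t5,t6},{t4,t5,t6}} U45={{t3},{t1,t3},{t1,t6},{t3,t4},{t3,t5},{t3,t6},{t1,t3,t4},{t1,t3,t6},{t3,t4,t6},{t3,t5,t6}}
  U123={{t6},{t1,t6},{t3,t6},{t4,t6},{t5,t6},{t1,t3,t6},{t3,t4,t6},{t3,t5,t6},{t4,t5,t6}} U124={{t1},{t1,t3},{t1,t4},{t1,t6},{t3,t6},{t1,t3,t4},{t1,t3,t6},{t3,t4,t6},{t3,t5,t6}} U125={{t6},{t1,t3},{t1,t6},{t3,t6},{t4,t6},{t5,t6},{t1,t3,t4},{t1,t3,t6},{t3,t4,t6},{t3,t5,t6},{t4,t5,t6}} U134={{t1,t6},{t3,t6},{t1,t3,t6},{t3,t4,t6},{t3,t5,t6}} U135={{t6},{t1,t6},{t3,t6},{t4,t6},{t5,t6},{t1,t3,t6},{t3,t4,t6},{t3,t5,t6},{t4,t5,t6}} U145={{t1,t3},{t1,t6},{t3,t6},{t1,t3,t4},{t1,t3,t6},{t3,t4,t6},{t3,t5,t6}} U234={{t1,t6},{t3,t6},{t1,t3,t6},{t3,t4,t6},{t3,t5,t6}} U235={{t6},{t1,t6},{t3,t6},{t4,t6},{t5,t6},{t1,t3,t6},{t3,t4,t6},{t3,t5,t6},{t4,t5,t6}} U245={{t1,t3},{t1,t6},{t3,t4},{t3,t6},{t1,t3,t4},{t1,t3,t6},{t3,t4,t6},{t3,t5,t6}} U345={{t1,t6},{t3,t6},{t1,t3,t6},{t3,t4,t6},{t3,t5,t6}}
  U1234={{t1,t6},{t3,t6},{t1,t3,t6},{t3,t4,t6},{t3,t5,t6}} U1235={{t6},{t1,t6},{t3,t6},{t4,t6},{t5,t6},{t1,t3,t6},{t3,t4,t6},{t3,t5,t6},{t4,t5,t6}} U1245={{t1,t3},{t1,t6},{t3,t6},{t1,t3,t4},{t1,t3,t6},{t3,t4,t6},{t3,t5,t6}} U1345={{t1,t6},{t3,t6},{t1,t3,t6},{t3,t4,t6},{t3,t5,t6}} U2345={{t1,t6},{t3,t6},{t1,t3,t6},{t3,t4,t6},{t3,t5,t6}}
  U12345={{t1,t6},{t3,t6},{t1,t3,t6},{t3,t4,t6},{t3,t5,t6}}
components per intersection:
  U1: {{t1},{t6},{t1,t3},{t1,t4},{t1,t6},{t3,t6},{t4,t6},{t5,t6},{t1,t3,t4},{t1,t3,t6},{t3,t4,t6},{t3,t5,t6},{t4,t5,t6}}
  U2: {{t1},{t4},{t6},{t1,t3},{t1,t4},{t1,t6},{t3,t4},{t3,t6},{t4,t5},{t4,t6},{t5,t6},{t1,t3,t4},{t1,t3,t6},{t3,t4,t6},{t3,t5,t6},{t4,t5,t6}} {{t2}}
  U3: {{t6},{t1,t6},{t3,t6},{t4,t6},{t5,t6},{t1,t3,t6},{t3,t4,t6},{t3,t5,t6},{t4,t5,t6}}
  U4: {{t1},{t3},{t1,t3},{t1,t4},{t1,t6},{t3,t4},{t3,t5},{t3,t6},{t1,t3,t4},{t1,t3,t6},{t3,t4,t6},{t3,t5,t6}}
  U5: {{t2}} {{t3},{t5},{t6},{t1,t3},{t1,t6},{t3,t4},{t3,t5},{t3,t6},{t4,t5},{t4,t6},{t5,t6},{t1,t3,t4},{t1,t3,t6},{t3,t4,t6},{t3,t5,t6},{t4,t5,t6}}
  U12: {{t1},{t6},{t1,t3},{t1,t4},{t1,t6},{t3,t6},{t4,t6},{t5,t6},{t1,t3,t4},{t1,t3,t6},{t3,t4,t6},{t3,t5,t6},{t4,t5,t6}}
  U13: {{t6},{t1,t6},{t3,t6},{t4,t6},{t5,t6},{t1,t3,t6},{t3,t4,t6},{t3,t5,t6},{t4,t5,t6}}
  U14: {{t1},{t1,t3},{t1,t4},{t1,t6},{t3,t6},{t1,t3,t4},{t1,t3,t6},{t3,t4,t6},{t3,t5,t6}}
  U15: {{t6},{t1,t3},{t1,t6},{t3,t6},{t4,t6},{t5,t6},{t1,t3,t4},{t1,t3,t6},{t3,t4,t6},{t3,t5,t6},{t4,t5,t6}}
  U23: {{t6},{t1,t6},{t3,t6},{t4,t6},{t5,t6},{t1,t3,t6},{t3,t4,t6},{t3,t5,t6},{t4,t5,t6}}
  U24: {{t1},{t1,t3},{t1,t4},{t1,t6},{t3,t4},{t3,t6},{t1,t3,t4},{t1,t3,t6},{t3,t4,t6},{t3,t5,t6}}
  U25: {{t2}} {{t6},{t1,t3},{t1,t6},{t3,t4},{t3,t6},{t4,t5},{t4,t6},{t5,t6},{t1,t3,t4},{t1,t3,t6},{t3,t4,t6},{t3,t5,t6},{t4,t5,t6}}
  U34: {{t1,t6},{t3,t6},{t1,t3,t6},{t3,t4,t6},{t3,t5,t6}}
  U35: {{t6},{t1,t6},{t3,t6},{t4,t6},{t5,t6},{t1,t3,t6},{t3,t4,t6},{t3,t5,t6},{t4,t5,t6}}
  U45: {{t3},{t1,t3},{t1,t6},{t3,t4},{t3,t5},{t3,t6},{t1,t3,t4},{t1,t3,t6},{t3,t4,t6},{t3,t5,t6}}
  U123: {{t6},{t1,t6},{t3,t6},{t4,t6},{t5,t6},{t1,t3,t6},{t3,t4,t6},{t3,t5,t6},{t4,t5,t6}}
  U124: {{t1},{t1,t3},{t1,t4},{t1,t6},{t3,t6},{t1,t3,t4},{t1,t3,t6},{t3,t4,t6},{t3,t5,t6}}
  U125: {{t6},{t1,t3},{t1,t6},{t3,t6},{t4,t6},{t5,t6},{t1,t3,t4},{t1,t3,t6},{t3,t4,t6},{t3,t5,t6},{t4,t5,t6}}
  U134: {{t1,t6},{t3,t6},{t1,t3,t6},{t3,t4,t6},{t3,t5,t6}}
  U135: {{t6},{t1,t6},{t3,t6},{t4,t6},{t5,t6},{t1,t3,t6},{t3,t4,t6},{t3,t5,t6},{t4,t5,t6}}
  U145: {{t1,t3},{t1,t6},{t3,t6},{t1,t3,t4},{t1,t3,t6},{t3,t4,t6},{t3,t5,t6}}
  U234: {{t1,t6},{t3,t6},{t1,t3,t6},{t3,t4,t6},{t3,t5,t6}}
  U235: {{t6},{t1,t6},{t3,t6},{t4,t6},{t5,t6},{t1,t3,t6},{t3,t4,t6},{t3,t5,t6},{t4,t5,t6}}
  U245: {{t1,t3},{t1,t6},{t3,t4},{t3,t6},{t1,t3,t4},{t1,t3,t6},{t3,t4,t6},{t3,t5,t6}}
  U345: {{t1,t6},{t3,t6},{t1,t3,t6},{t3,t4,t6},{t3,t5,t6}}
  U1234: {{t1,t6},{t3,t6},{t1,t3,t6},{t3,t4,t6},{t3,t5,t6}}
  U1235: {{t6},{t1,t6},{t3,t6},{t4,t6},{t5,t6},{t1,t3,t6},{t3,t4,t6},{t3,t5,t6},{t4,t5,t6}}
  U1245: {{t1,t3},{t1,t6},{t3,t6},{t1,t3,t4},{t1,t3,t6},{t3,t4,t6},{t3,t5,t6}}
  U1345: {{t1,t6},{t3,t6},{t1,t3,t6},{t3,t4,t6},{t3,t5,t6}}
  U2345: {{t1,t6},{t3,t6},{t1,t3,t6},{t3,t4,t6},{t3,t5,t6}}
  U12345: {{t1,t6},{t3,t6},{t1,t3,t6},{t3,t4,t6},{t3,t5,t6}}
C dims 7,11,10,5; δ0: rk 5, SNF 1^5; δ1: rk 6, SNF 1^6; δ2: rk 4, SNF 1^4
Ȟ^0 = (7 − 5) − 0 = 2, so Ȟ^0 ≅ Z^2
Ȟ^1 = (11 − 6) − 5 = 0, so Ȟ^1 ≅ 0
Ȟ^2 = (10 − 4) − 6 = 0, so Ȟ^2 ≅ 0

Ȟ^0(U;F) ≅ Z^2; Ȟ^1(U;F) ≅ 0; Ȟ^2(U;F) ≅ 0


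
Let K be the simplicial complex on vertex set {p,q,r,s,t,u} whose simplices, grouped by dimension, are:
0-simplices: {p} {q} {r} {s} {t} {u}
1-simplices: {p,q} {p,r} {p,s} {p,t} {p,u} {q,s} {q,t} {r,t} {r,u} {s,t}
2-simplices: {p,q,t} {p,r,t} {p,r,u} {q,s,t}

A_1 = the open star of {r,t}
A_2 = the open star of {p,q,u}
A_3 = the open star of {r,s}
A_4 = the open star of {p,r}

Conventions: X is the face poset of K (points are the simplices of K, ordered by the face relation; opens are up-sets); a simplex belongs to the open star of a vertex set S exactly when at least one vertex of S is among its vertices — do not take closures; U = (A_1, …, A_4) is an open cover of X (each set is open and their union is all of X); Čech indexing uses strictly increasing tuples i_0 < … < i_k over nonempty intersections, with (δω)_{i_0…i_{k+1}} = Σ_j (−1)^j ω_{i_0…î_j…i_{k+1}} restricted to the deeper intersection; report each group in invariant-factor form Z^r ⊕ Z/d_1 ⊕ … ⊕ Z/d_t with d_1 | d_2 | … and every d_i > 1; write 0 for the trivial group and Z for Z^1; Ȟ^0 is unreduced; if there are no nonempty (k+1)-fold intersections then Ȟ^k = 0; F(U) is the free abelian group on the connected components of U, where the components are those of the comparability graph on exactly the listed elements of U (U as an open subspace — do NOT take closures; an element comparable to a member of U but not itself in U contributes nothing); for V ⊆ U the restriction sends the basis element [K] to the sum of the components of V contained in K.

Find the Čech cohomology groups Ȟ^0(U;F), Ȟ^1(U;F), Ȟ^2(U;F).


intersection data:
  A1={{r},{t},{p,r},{p,t},{q,t},{r,t},{r,u},{s,t},{p,q,t},{p,r,t},{p,r,u},{q,s,t}} A2={{p},{q},{u},{p,q},{p,r},{p,s},{p,t},{p,u},{q,s},{q,t},{r,u},{p,q,t},{p,r,t},{p,r,u},{q,s,t}} A3={{r},{s},{p,r},{p,s},{q,s},{r,t},{r,u},{s,t},{p,r,t},{p,r,u},{q,s,t}} A4={{p},{r},{p,q},{p,r},{p,s},{p,t},{p,u},{r,t},{r,u},{p,q,t},{p,r,t},{p,r,u}}
  A12={{p,r},{p,t},{q,t},{r,u},{p,q,t},{p,r,t},{p,r,u},{q,s,t}} A13={{r},{p,r},{r,t},{r,u},{s,t},{p,r,t},{p,r,u},{q,s,t}} A14={{r},{p,r},{p,t},{r,t},{r,u},{p,q,t},{p,r,t},{p,r,u}} A23={{p,r},{p,s},{q,s},{r,u},{p,r,t},{p,r,u},{q,s,t}} A24={{p},{p,q},{p,r},{p,s},{p,t},{p,u},{r,u},{p,q,t},{p,r,t},{p,r,u}} A34={{r},{p,r},{p,s},{r,t},{r,u},{p,r,t},{p,r,u}}
  A123={{p,r},{r,u},{p,r,t},{p,r,u},{q,s,t}} A124={{p,r},{p,t},{r,u},{p,q,t},{p,r,t},{p,r,u}} A134={{r},{p,r},{r,t},{r,u},{p,r,t},{p,r,u}} A234={{p,r},{p,s},{r,u},{p,r,t},{p,r,u}}
  A1234={{p,r},{r,u},{p,r,t},{p,r,u}}
components per intersection:
  A1: {{r},{t},{p,r},{p,t},{q,t},{r,t},{r,u},{s,t},{p,q,t},{p,r,t},{p,r,u},{q,s,t}}
  A2: {{p},{q},{u},{p,q},{p,r},{p,s},{p,t},{p,u},{q,s},{q,t},{r,u},{p,q,t},{p,r,t},{p,r,u},{q,s,t}}
  A3: {{r},{p,r},{r,t},{r,u},{p,r,t},{p,r,u}} {{s},{p,s},{q,s},{s,t},{q,s,t}}
  A4: {{p},{r},{p,q},{p,r},{p,s},{p,t},{p,u},{r,t},{r,u},{p,q,t},{p,r,t},{p,r,u}}
  A12: {{p,r},{p,t},{q,t},{r,u},{p,q,t},{p,r,t},{p,r,u},{q,s,t}}
  A13: {{r},{p,r},{r,t},{r,u},{p,r,t},{p,r,u}} {{s,t},{q,s,t}}
  A14: {{r},{p,r},{p,t},{r,t},{r,u},{p,q,t},{p,r,t},{p,r,u}}
  A23: {{p,r},{r,u},{p,r,t},{p,r,u}} {{p,s}} {{q,s},{q,s,t}}
  A24: {{p},{p,q},{p,r},{p,s},{p,t},{p,u},{r,u},{p,q,t},{p,r,t},{p,r,u}}
  A34: {{r},{p,r},{r,t},{r,u},{p,r,t},{p,r,u}} {{p,s}}
  A123: {{p,r},{r,u},{p,r,t},{p,r,u}} {{q,s,t}}
  A124: {{p,r},{p,t},{r,u},{p,q,t},{p,r,t},{p,r,u}}
  A134: {{r},{p,r},{r,t},{r,u},{p,r,t},{p,r,u}}
  A234: {{p,r},{r,u},{p,r,t},{p,r,u}} {{p,s}}
  A1234: {{p,r},{r,u},{p,r,t},{p,r,u}}
C dims 5,10,6,1; δ0: rk 4, SNF 1^4; δ1: rk 5, SNF 1^5; δ2: rk 1, SNF 1^1
Ȟ^0 = (5 − 4) − 0 = 1, so Ȟ^0 ≅ Z
Ȟ^1 = (10 − 5) − 4 = 1, so Ȟ^1 ≅ Z
Ȟ^2 = (6 − 1) − 5 = 0, so Ȟ^2 ≅ 0

Ȟ^0 ≅ Z, Ȟ^1 ≅ Z, Ȟ^2 ≅ 0


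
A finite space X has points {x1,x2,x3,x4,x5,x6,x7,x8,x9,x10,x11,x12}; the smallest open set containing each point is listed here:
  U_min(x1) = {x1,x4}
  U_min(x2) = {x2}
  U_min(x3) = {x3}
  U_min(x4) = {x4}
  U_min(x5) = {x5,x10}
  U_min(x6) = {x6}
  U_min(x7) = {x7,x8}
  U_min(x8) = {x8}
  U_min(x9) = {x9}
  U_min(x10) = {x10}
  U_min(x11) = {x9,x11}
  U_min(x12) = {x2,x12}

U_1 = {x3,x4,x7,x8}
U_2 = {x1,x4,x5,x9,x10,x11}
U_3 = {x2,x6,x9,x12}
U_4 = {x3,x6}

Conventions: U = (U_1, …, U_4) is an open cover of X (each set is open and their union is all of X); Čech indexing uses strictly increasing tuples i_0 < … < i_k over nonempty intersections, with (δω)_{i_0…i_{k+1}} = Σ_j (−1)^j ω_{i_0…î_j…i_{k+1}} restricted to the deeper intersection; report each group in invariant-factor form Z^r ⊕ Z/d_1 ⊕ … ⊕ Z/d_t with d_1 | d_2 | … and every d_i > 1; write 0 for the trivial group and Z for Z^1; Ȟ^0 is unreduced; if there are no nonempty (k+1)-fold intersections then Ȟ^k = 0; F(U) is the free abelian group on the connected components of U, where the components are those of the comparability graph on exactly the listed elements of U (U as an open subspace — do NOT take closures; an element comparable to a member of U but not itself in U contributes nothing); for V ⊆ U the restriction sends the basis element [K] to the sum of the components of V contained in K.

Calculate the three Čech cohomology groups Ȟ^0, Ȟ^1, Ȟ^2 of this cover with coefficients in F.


nerve simplices:
  U12={x4} U14={x3} U23={x9} U34={x6}
components per intersection:
  U1: {x3} {x4} {x7,x8}
  U2: {x1,x4} {x5,x10} {x9,x11}
  U3: {x2,x12} {x6} {x9}
  U4: {x3} {x6}
  U12: {x4}
  U14: {x3}
  U23: {x9}
  U34: {x6}
C dims 11,4; δ0: rk 4, SNF 1^4
degree 0: 11−4−0 = 7 → Ȟ^0 ≅ Z^7
degree 1: 4−0−4 = 0 → Ȟ^1 ≅ 0
degree 2: 0−0−0 = 0 → Ȟ^2 ≅ 0

Ȟ^0 = Z^7, Ȟ^1 = 0 and Ȟ^2 = 0


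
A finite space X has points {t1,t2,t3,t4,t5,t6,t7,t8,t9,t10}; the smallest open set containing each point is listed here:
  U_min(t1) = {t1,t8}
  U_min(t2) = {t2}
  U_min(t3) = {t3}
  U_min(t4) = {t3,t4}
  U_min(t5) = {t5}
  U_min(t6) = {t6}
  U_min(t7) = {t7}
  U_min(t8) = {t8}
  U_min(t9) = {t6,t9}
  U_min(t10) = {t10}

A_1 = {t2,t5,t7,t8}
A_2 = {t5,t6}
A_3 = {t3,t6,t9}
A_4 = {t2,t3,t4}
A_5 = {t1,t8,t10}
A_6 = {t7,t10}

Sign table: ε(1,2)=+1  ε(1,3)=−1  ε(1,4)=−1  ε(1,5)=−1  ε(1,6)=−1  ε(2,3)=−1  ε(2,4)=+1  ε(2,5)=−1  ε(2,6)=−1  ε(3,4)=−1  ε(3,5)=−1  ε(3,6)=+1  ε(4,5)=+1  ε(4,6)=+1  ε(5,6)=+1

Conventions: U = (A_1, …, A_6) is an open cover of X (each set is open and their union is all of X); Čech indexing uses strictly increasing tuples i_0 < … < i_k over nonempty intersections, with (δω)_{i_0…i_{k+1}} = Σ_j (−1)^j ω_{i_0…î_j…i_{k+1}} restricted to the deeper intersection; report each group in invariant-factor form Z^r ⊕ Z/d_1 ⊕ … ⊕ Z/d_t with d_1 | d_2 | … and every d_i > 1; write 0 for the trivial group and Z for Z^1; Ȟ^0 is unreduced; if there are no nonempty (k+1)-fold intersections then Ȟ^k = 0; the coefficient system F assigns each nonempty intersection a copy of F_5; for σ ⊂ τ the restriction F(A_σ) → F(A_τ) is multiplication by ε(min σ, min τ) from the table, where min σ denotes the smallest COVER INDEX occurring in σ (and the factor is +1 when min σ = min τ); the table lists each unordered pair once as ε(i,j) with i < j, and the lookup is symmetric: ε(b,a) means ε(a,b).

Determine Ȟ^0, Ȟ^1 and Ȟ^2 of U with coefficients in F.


nonempty overlaps:
  A12={t5} A14={t2} A15={t8} A16={t7} A23={t6} A34={t3} A56={t10}
C dims 6,7; δ0: rk_F5 6
degree 0: 6−6−0 = 0 → Ȟ^0 ≅ 0
degree 1: 7−0−6 = 1 → Ȟ^1 ≅ Z/5
degree 2: 0−0−0 = 0 → Ȟ^2 ≅ 0

Ȟ^0 = 0, Ȟ^1 = Z/5 and Ȟ^2 = 0


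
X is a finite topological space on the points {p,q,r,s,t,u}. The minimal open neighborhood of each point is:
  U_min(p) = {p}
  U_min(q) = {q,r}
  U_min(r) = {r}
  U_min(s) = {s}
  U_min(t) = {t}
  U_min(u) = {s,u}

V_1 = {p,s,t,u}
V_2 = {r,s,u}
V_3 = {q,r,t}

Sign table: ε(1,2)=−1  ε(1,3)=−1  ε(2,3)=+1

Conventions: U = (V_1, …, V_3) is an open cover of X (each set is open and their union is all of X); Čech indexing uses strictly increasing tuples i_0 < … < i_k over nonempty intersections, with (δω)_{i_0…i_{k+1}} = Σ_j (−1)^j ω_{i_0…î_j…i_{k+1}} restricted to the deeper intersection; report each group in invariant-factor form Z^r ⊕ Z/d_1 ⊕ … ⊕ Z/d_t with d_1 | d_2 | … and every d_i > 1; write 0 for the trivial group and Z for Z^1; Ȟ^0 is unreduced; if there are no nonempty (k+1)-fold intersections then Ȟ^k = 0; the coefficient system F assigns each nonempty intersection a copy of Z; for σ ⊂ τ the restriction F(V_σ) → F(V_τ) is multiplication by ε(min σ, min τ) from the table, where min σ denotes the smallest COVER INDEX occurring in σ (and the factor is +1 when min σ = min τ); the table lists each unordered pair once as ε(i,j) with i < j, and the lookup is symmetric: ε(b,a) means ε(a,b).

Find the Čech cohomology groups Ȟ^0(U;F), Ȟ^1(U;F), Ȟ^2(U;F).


Ȟ^0 = Z, Ȟ^1 = Z and Ȟ^2 = 0

nonempty intersections:
  V12={s,u} V13={t} V23={r}
C dims 3,3; δ0: rk 2, SNF 1^2
Ȟ^0: (3−2)−0=1 ⇒ Z
Ȟ^1: (3−0)−2=1 ⇒ Z
Ȟ^2: (0−0)−0=0 ⇒ 0


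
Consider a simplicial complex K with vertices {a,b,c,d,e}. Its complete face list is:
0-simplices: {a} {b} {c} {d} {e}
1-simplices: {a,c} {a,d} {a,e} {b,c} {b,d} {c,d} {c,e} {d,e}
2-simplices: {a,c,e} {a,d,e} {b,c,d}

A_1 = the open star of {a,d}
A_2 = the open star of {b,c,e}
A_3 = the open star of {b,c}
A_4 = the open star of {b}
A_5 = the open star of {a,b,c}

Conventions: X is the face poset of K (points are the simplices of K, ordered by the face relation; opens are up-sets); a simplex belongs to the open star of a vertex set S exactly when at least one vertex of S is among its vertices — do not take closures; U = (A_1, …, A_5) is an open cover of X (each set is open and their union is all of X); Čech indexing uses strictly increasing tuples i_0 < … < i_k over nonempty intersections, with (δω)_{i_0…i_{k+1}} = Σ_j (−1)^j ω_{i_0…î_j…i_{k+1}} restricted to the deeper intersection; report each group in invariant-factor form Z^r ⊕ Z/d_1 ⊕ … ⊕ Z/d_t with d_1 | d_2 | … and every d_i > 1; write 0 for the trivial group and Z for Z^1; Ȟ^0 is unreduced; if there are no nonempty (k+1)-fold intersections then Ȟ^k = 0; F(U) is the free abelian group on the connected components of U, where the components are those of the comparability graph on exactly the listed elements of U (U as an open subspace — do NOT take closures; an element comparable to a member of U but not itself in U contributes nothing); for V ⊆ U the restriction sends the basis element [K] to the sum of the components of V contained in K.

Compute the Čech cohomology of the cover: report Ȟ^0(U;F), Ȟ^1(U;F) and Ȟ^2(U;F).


cover nerve:
  A1={{a},{d},{a,c},{a,d},{a,e},{b,d},{c,d},{d,e},{a,c,e},{a,d,e},{b,c,d}} A2={{b},{c},{e},{a,c},{a,e},{b,c},{b,d},{c,d},{c,e},{d,e},{a,c,e},{a,d,e},{b,c,d}} A3={{b},{c},{a,c},{b,c},{b,d},{c,d},{c,e},{a,c,e},{b,c,d}} A4={{b},{b,c},{b,d},{b,c,d}} A5={{a},{b},{c},{a,c},{a,d},{a,e},{b,c},{b,d},{c,d},{c,e},{a,c,e},{a,d,e},{b,c,d}}
  A12={{a,c},{a,e},{b,d},{c,d},{d,e},{a,c,e},{a,d,e},{b,c,d}} A13={{a,c},{b,d},{c,d},{a,c,e},{b,c,d}} A14={{b,d},{b,c,d}} A15={{a},{a,c},{a,d},{a,e},{b,d},{c,d},{a,c,e},{a,d,e},{b,c,d}} A23={{b},{c},{a,c},{b,c},{b,d},{c,d},{c,e},{a,c,e},{b,c,d}} A24={{b},{b,c},{b,d},{b,c,d}} A25={{b},{c},{a,c},{a,e},{b,c},{b,d},{c,d},{c,e},{a,c,e},{a,d,e},{b,c,d}} A34={{b},{b,c},{b,d},{b,c,d}} A35={{b},{c},{a,c},{b,c},{b,d},{c,d},{c,e},{a,c,e},{b,c,d}} A45={{b},{b,c},{b,d},{b,c,d}}
  A123={{a,c},{b,d},{c,d},{a,c,e},{b,c,d}} A124={{b,d},{b,c,d}} A125={{a,c},{a,e},{b,d},{c,d},{a,c,e},{a,d,e},{b,c,d}} A134={{b,d},{b,c,d}} A135={{a,c},{b,d},{c,d},{a,c,e},{b,c,d}} A145={{b,d},{b,c,d}} A234={{b},{b,c},{b,d},{b,c,d}} A235={{b},{c},{a,c},{b,c},{b,d},{c,d},{c,e},{a,c,e},{b,c,d}} A245={{b},{b,c},{b,d},{b,c,d}} A345={{b},{b,c},{b,d},{b,c,d}}
  A1234={{b,d},{b,c,d}} A1235={{a,c},{b,d},{c,d},{a,c,e},{b,c,d}} A1245={{b,d},{b,c,d}} A1345={{b,d},{b,c,d}} A2345={{b},{b,c},{b,d},{b,c,d}}
  A12345={{b,d},{b,c,d}}
components per intersection:
  A1: {{a},{d},{a,c},{a,d},{a,e},{b,d},{c,d},{d,e},{a,c,e},{a,d,e},{b,c,d}}
  A2: {{b},{c},{e},{a,c},{a,e},{b,c},{b,d},{c,d},{c,e},{d,e},{a,c,e},{a,d,e},{b,c,d}}
  A3: {{b},{c},{a,c},{b,c},{b,d},{c,d},{c,e},{a,c,e},{b,c,d}}
  A4: {{b},{b,c},{b,d},{b,c,d}}
  A5: {{a},{b},{c},{a,c},{a,d},{a,e},{b,c},{b,d},{c,d},{c,e},{a,c,e},{a,d,e},{b,c,d}}
  A12: {{a,c},{a,e},{d,e},{a,c,e},{a,d,e}} {{b,d},{c,d},{b,c,d}}
  A13: {{a,c},{a,c,e}} {{b,d},{c,d},{b,c,d}}
  A14: {{b,d},{b,c,d}}
  A15: {{a},{a,c},{a,d},{a,e},{a,c,e},{a,d,e}} {{b,d},{c,d},{b,c,d}}
  A23: {{b},{c},{a,c},{b,c},{b,d},{c,d},{c,e},{a,c,e},{b,c,d}}
  A24: {{b},{b,c},{b,d},{b,c,d}}
  A25: {{b},{c},{a,c},{a,e},{b,c},{b,d},{c,d},{c,e},{a,c,e},{a,d,e},{b,c,d}}
  A34: {{b},{b,c},{b,d},{b,c,d}}
  A35: {{b},{c},{a,c},{b,c},{b,d},{c,d},{c,e},{a,c,e},{b,c,d}}
  A45: {{b},{b,c},{b,d},{b,c,d}}
  A123: {{a,c},{a,c,e}} {{b,d},{c,d},{b,c,d}}
  A124: {{b,d},{b,c,d}}
  A125: {{a,c},{a,e},{a,c,e},{a,d,e}} {{b,d},{c,d},{b,c,d}}
  A134: {{b,d},{b,c,d}}
  A135: {{a,c},{a,c,e}} {{b,d},{c,d},{b,c,d}}
  A145: {{b,d},{b,c,d}}
  A234: {{b},{b,c},{b,d},{b,c,d}}
  A235: {{b},{c},{a,c},{b,c},{b,d},{c,d},{c,e},{a,c,e},{b,c,d}}
  A245: {{b},{b,c},{b,d},{b,c,d}}
  A345: {{b},{b,c},{b,d},{b,c,d}}
  A1234: {{b,d},{b,c,d}}
  A1235: {{a,c},{a,c,e}} {{b,d},{c,d},{b,c,d}}
  A1245: {{b,d},{b,c,d}}
  A1345: {{b,d},{b,c,d}}
  A2345: {{b},{b,c},{b,d},{b,c,d}}
  A12345: {{b,d},{b,c,d}}
C dims 5,13,13,6; δ0: rk 4, SNF 1^4; δ1: rk 8, SNF 1^8; δ2: rk 5, SNF 1^5
Ȟ^0: (5−4)−0=1 ⇒ Z
Ȟ^1: (13−8)−4=1 ⇒ Z
Ȟ^2: (13−5)−8=0 ⇒ 0

Ȟ^0 = Z,  Ȟ^1 = Z,  Ȟ^2 = 0


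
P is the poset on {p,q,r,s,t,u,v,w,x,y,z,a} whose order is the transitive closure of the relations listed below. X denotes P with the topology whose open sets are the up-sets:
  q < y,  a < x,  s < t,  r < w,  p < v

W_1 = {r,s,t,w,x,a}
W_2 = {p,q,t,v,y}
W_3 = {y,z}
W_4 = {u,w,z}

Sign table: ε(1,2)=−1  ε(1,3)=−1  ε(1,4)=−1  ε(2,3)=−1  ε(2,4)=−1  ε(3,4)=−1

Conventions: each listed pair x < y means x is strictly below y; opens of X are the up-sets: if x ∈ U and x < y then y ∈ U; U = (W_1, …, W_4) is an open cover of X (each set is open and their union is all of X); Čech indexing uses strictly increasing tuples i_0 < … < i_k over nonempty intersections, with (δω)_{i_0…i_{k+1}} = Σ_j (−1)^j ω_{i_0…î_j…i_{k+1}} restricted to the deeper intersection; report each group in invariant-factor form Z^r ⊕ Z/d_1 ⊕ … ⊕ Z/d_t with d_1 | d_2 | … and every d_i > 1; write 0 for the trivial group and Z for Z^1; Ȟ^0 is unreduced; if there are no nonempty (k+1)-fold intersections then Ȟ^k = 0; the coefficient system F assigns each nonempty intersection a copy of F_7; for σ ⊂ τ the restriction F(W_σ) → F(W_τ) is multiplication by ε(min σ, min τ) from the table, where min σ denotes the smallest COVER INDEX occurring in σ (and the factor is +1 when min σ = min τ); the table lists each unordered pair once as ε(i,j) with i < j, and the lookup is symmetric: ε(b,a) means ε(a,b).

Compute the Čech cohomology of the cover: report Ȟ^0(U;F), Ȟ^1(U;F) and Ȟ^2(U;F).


nerve of the cover:
  W12={t} W14={w} W23={y} W34={z}
C dims 4,4; δ0: rk_F7 3
Ȟ^0 = (4 − 3) − 0 = 1, so Ȟ^0 ≅ Z/7
Ȟ^1 = (4 − 0) − 3 = 1, so Ȟ^1 ≅ Z/7
Ȟ^2 = (0 − 0) − 0 = 0, so Ȟ^2 ≅ 0

Ȟ^0 ≅ Z/7, Ȟ^1 ≅ Z/7, Ȟ^2 ≅ 0


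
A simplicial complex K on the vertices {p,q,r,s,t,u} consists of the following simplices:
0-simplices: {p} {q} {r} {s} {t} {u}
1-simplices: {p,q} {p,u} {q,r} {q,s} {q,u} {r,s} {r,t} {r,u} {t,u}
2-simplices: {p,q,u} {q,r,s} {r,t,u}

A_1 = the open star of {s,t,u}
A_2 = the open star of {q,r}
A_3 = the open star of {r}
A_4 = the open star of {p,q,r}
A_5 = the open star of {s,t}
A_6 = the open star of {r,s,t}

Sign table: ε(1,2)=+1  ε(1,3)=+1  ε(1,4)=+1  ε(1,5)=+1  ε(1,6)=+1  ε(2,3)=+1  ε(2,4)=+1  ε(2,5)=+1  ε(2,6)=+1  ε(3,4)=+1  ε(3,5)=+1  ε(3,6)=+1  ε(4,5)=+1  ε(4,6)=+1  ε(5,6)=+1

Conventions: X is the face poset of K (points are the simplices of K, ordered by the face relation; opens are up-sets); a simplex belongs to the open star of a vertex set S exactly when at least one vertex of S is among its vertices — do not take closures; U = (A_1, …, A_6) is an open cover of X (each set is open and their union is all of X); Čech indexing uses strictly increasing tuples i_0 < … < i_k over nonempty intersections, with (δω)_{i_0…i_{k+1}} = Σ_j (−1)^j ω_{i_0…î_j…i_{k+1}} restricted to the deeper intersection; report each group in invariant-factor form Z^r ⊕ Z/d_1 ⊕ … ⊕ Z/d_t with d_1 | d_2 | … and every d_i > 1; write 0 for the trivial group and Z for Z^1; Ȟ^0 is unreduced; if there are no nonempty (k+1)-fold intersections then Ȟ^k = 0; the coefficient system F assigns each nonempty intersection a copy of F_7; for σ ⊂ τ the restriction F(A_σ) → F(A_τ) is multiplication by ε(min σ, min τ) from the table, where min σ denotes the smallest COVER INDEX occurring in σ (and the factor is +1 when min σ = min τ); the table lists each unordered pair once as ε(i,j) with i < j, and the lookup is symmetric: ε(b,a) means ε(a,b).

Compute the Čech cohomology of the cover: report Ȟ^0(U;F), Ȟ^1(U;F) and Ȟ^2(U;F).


Ȟ^0(U;F) ≅ Z/7, Ȟ^1(U;F) ≅ 0 and Ȟ^2(U;F) ≅ 0

nerve simplices:
  A1={{s},{t},{u},{p,u},{q,s},{q,u},{r,s},{r,t},{r,u},{t,u},{p,q,u},{q,r,s},{r,t,u}} A2={{q},{r},{p,q},{q,r},{q,s},{q,u},{r,s},{r,t},{r,u},{p,q,u},{q,r,s},{r,t,u}} A3={{r},{q,r},{r,s},{r,t},{r,u},{q,r,s},{r,t,u}} A4={{p},{q},{r},{p,q},{p,u},{q,r},{q,s},{q,u},{r,s},{r,t},{r,u},{p,q,u},{q,r,s},{r,t,u}} A5={{s},{t},{q,s},{r,s},{r,t},{t,u},{q,r,s},{r,t,u}} A6={{r},{s},{t},{q,r},{q,s},{r,s},{r,t},{r,u},{t,u},{q,r,s},{r,t,u}}
  A12={{q,s},{q,u},{r,s},{r,t},{r,u},{p,q,u},{q,r,s},{r,t,u}} A13={{r,s},{r,t},{r,u},{q,r,s},{r,t,u}} A14={{p,u},{q,s},{q,u},{r,s},{r,t},{r,u},{p,q,u},{q,r,s},{r,t,u}} A15={{s},{t},{q,s},{r,s},{r,t},{t,u},{q,r,s},{r,t,u}} A16={{s},{t},{q,s},{r,s},{r,t},{r,u},{t,u},{q,r,s},{r,t,u}} A23={{r},{q,r},{r,s},{r,t},{r,u},{q,r,s},{r,t,u}} A24={{q},{r},{p,q},{q,r},{q,s},{q,u},{r,s},{r,t},{r,u},{p,q,u},{q,r,s},{r,t,u}} A25={{q,s},{r,s},{r,t},{q,r,s},{r,t,u}} A26={{r},{q,r},{q,s},{r,s},{r,t},{r,u},{q,r,s},{r,t,u}} A34={{r},{q,r},{r,s},{r,t},{r,u},{q,r,s},{r,t,u}} A35={{r,s},{r,t},{q,r,s},{r,t,u}} A36={{r},{q,r},{r,s},{r,t},{r,u},{q,r,s},{r,t,u}} A45={{q,s},{r,s},{r,t},{q,r,s},{r,t,u}} A46={{r},{q,r},{q,s},{r,s},{r,t},{r,u},{q,r,s},{r,t,u}} A56={{s},{t},{q,s},{r,s},{r,t},{t,u},{q,r,s},{r,t,u}}
  A123={{r,s},{r,t},{r,u},{q,r,s},{r,t,u}} A124={{q,s},{q,u},{r,s},{r,t},{r,u},{p,q,u},{q,r,s},{r,t,u}} A125={{q,s},{r,s},{r,t},{q,r,s},{r,t,u}} A126={{q,s},{r,s},{r,t},{r,u},{q,r,s},{r,t,u}} A134={{r,s},{r,t},{r,u},{q,r,s},{r,t,u}} A135={{r,s},{r,t},{q,r,s},{r,t,u}} A136={{r,s},{r,t},{r,u},{q,r,s},{r,t,u}} A145={{q,s},{r,s},{r,t},{q,r,s},{r,t,u}} A146={{q,s},{r,s},{r,t},{r,u},{q,r,s},{r,t,u}} A156={{s},{t},{q,s},{r,s},{r,t},{t,u},{q,r,s},{r,t,u}} A234={{r},{q,r},{r,s},{r,t},{r,u},{q,r,s},{r,t,u}} A235={{r,s},{r,t},{q,r,s},{r,t,u}} A236={{r},{q,r},{r,s},{r,t},{r,u},{q,r,s},{r,t,u}} A245={{q,s},{r,s},{r,t},{q,r,s},{r,t,u}} A246={{r},{q,r},{q,s},{r,s},{r,t},{r,u},{q,r,s},{r,t,u}} A256={{q,s},{r,s},{r,t},{q,r,s},{r,t,u}} A345={{r,s},{r,t},{q,r,s},{r,t,u}} A346={{r},{q,r},{r,s},{r,t},{r,u},{q,r,s},{r,t,u}} A356={{r,s},{r,t},{q,r,s},{r,t,u}} A456={{q,s},{r,s},{r,t},{q,r,s},{r,t,u}}
  A1234={{r,s},{r,t},{r,u},{q,r,s},{r,t,u}} A1235={{r,s},{r,t},{q,r,s},{r,t,u}} A1236={{r,s},{r,t},{r,u},{q,r,s},{r,t,u}} A1245={{q,s},{r,s},{r,t},{q,r,s},{r,t,u}} A1246={{q,s},{r,s},{r,t},{r,u},{q,r,s},{r,t,u}} A1256={{q,s},{r,s},{r,t},{q,r,s},{r,t,u}} A1345={{r,s},{r,t},{q,r,s},{r,t,u}} A1346={{r,s},{r,t},{r,u},{q,r,s},{r,t,u}} A1356={{r,s},{r,t},{q,r,s},{r,t,u}} A1456={{q,s},{r,s},{r,t},{q,r,s},{r,t,u}} A2345={{r,s},{r,t},{q,r,s},{r,t,u}} A2346={{r},{q,r},{r,s},{r,t},{r,u},{q,r,s},{r,t,u}} A2356={{r,s},{r,t},{q,r,s},{r,t,u}} A2456={{q,s},{r,s},{r,t},{q,r,s},{r,t,u}} A3456={{r,s},{r,t},{q,r,s},{r,t,u}}
  A12345={{r,s},{r,t},{q,r,s},{r,t,u}} A12346={{r,s},{r,t},{r,u},{q,r,s},{r,t,u}} A12356={{r,s},{r,t},{q,r,s},{r,t,u}} A12456={{q,s},{r,s},{r,t},{q,r,s},{r,t,u}} A13456={{r,s},{r,t},{q,r,s},{r,t,u}} A23456={{r,s},{r,t},{q,r,s},{r,t,u}}
  A123456={{r,s},{r,t},{q,r,s},{r,t,u}}
C dims 6,15,20,15; δ0: rk_F7 5; δ1: rk_F7 10; δ2: rk_F7 10
degree 0: 6−5−0 = 1 → Ȟ^0 ≅ Z/7
degree 1: 15−10−5 = 0 → Ȟ^1 ≅ 0
degree 2: 20−10−10 = 0 → Ȟ^2 ≅ 0
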